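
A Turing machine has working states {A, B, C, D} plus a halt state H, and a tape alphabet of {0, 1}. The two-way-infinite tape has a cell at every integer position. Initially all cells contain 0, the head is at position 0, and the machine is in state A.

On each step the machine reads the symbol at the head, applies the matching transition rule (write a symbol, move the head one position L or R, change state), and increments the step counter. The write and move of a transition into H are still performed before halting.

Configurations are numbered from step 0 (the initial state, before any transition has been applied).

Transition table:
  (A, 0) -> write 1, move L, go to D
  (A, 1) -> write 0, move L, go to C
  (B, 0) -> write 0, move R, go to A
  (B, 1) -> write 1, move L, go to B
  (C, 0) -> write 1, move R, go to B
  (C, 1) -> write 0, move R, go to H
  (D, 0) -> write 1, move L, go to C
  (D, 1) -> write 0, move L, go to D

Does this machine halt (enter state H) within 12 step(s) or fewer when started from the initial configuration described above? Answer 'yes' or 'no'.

Step 1: in state A at pos 0, read 0 -> (A,0)->write 1,move L,goto D. Now: state=D, head=-1, tape[-2..1]=0010 (head:  ^)
Step 2: in state D at pos -1, read 0 -> (D,0)->write 1,move L,goto C. Now: state=C, head=-2, tape[-3..1]=00110 (head:  ^)
Step 3: in state C at pos -2, read 0 -> (C,0)->write 1,move R,goto B. Now: state=B, head=-1, tape[-3..1]=01110 (head:   ^)
Step 4: in state B at pos -1, read 1 -> (B,1)->write 1,move L,goto B. Now: state=B, head=-2, tape[-3..1]=01110 (head:  ^)
Step 5: in state B at pos -2, read 1 -> (B,1)->write 1,move L,goto B. Now: state=B, head=-3, tape[-4..1]=001110 (head:  ^)
Step 6: in state B at pos -3, read 0 -> (B,0)->write 0,move R,goto A. Now: state=A, head=-2, tape[-4..1]=001110 (head:   ^)
Step 7: in state A at pos -2, read 1 -> (A,1)->write 0,move L,goto C. Now: state=C, head=-3, tape[-4..1]=000110 (head:  ^)
Step 8: in state C at pos -3, read 0 -> (C,0)->write 1,move R,goto B. Now: state=B, head=-2, tape[-4..1]=010110 (head:   ^)
Step 9: in state B at pos -2, read 0 -> (B,0)->write 0,move R,goto A. Now: state=A, head=-1, tape[-4..1]=010110 (head:    ^)
Step 10: in state A at pos -1, read 1 -> (A,1)->write 0,move L,goto C. Now: state=C, head=-2, tape[-4..1]=010010 (head:   ^)
Step 11: in state C at pos -2, read 0 -> (C,0)->write 1,move R,goto B. Now: state=B, head=-1, tape[-4..1]=011010 (head:    ^)
Step 12: in state B at pos -1, read 0 -> (B,0)->write 0,move R,goto A. Now: state=A, head=0, tape[-4..1]=011010 (head:     ^)
After 12 step(s): state = A (not H) -> not halted within 12 -> no

Answer: no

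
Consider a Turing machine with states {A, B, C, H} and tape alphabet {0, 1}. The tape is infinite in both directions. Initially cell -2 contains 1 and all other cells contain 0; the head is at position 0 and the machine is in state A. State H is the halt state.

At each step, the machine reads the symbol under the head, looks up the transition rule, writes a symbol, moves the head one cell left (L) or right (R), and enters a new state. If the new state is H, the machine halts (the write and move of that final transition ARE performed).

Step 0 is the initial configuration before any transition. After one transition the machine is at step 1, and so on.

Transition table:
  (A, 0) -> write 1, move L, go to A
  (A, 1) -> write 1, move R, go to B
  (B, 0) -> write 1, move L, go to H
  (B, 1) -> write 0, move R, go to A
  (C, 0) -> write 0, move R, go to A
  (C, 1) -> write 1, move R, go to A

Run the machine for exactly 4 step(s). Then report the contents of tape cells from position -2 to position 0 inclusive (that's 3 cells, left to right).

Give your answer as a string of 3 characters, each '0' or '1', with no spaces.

Answer: 101

Derivation:
Step 1: in state A at pos 0, read 0 -> (A,0)->write 1,move L,goto A. Now: state=A, head=-1, tape[-3..1]=01010 (head:   ^)
Step 2: in state A at pos -1, read 0 -> (A,0)->write 1,move L,goto A. Now: state=A, head=-2, tape[-3..1]=01110 (head:  ^)
Step 3: in state A at pos -2, read 1 -> (A,1)->write 1,move R,goto B. Now: state=B, head=-1, tape[-3..1]=01110 (head:   ^)
Step 4: in state B at pos -1, read 1 -> (B,1)->write 0,move R,goto A. Now: state=A, head=0, tape[-3..1]=01010 (head:    ^)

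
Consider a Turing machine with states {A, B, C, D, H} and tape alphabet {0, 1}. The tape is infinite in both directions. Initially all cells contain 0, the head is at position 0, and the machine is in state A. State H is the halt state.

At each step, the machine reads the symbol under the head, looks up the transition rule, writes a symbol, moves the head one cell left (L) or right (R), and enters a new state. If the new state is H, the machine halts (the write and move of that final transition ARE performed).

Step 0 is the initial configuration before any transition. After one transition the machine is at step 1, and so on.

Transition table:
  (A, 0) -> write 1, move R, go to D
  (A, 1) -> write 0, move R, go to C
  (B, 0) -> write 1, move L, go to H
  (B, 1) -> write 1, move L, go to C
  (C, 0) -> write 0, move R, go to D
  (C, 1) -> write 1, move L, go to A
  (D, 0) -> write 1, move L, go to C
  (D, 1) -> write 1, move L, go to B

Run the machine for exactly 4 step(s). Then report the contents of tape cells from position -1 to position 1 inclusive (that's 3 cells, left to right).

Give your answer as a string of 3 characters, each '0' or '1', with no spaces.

Step 1: in state A at pos 0, read 0 -> (A,0)->write 1,move R,goto D. Now: state=D, head=1, tape[-1..2]=0100 (head:   ^)
Step 2: in state D at pos 1, read 0 -> (D,0)->write 1,move L,goto C. Now: state=C, head=0, tape[-1..2]=0110 (head:  ^)
Step 3: in state C at pos 0, read 1 -> (C,1)->write 1,move L,goto A. Now: state=A, head=-1, tape[-2..2]=00110 (head:  ^)
Step 4: in state A at pos -1, read 0 -> (A,0)->write 1,move R,goto D. Now: state=D, head=0, tape[-2..2]=01110 (head:   ^)

Answer: 111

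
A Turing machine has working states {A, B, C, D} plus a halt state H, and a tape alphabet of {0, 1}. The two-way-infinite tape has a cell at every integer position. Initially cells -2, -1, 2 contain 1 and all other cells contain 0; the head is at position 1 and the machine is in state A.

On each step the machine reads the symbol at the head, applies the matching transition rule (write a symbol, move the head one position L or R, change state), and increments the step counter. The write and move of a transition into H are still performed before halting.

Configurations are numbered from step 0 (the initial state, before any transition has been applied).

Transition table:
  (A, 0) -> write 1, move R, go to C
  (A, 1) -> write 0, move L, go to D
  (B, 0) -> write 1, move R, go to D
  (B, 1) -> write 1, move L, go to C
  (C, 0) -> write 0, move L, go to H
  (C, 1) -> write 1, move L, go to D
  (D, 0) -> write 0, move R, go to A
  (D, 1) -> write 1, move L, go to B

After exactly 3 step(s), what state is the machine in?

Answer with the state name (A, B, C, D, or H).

Answer: B

Derivation:
Step 1: in state A at pos 1, read 0 -> (A,0)->write 1,move R,goto C. Now: state=C, head=2, tape[-3..3]=0110110 (head:      ^)
Step 2: in state C at pos 2, read 1 -> (C,1)->write 1,move L,goto D. Now: state=D, head=1, tape[-3..3]=0110110 (head:     ^)
Step 3: in state D at pos 1, read 1 -> (D,1)->write 1,move L,goto B. Now: state=B, head=0, tape[-3..3]=0110110 (head:    ^)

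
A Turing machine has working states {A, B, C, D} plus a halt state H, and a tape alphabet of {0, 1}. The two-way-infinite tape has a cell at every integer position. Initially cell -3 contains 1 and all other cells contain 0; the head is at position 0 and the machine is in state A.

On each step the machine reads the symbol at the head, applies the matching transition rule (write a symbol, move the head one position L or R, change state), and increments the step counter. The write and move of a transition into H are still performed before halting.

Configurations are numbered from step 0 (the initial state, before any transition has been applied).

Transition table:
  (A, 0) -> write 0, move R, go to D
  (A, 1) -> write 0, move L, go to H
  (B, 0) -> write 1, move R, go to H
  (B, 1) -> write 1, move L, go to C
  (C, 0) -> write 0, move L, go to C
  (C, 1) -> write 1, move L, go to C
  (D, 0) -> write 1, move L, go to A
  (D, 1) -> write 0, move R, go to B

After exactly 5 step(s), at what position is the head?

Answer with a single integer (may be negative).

Answer: 3

Derivation:
Step 1: in state A at pos 0, read 0 -> (A,0)->write 0,move R,goto D. Now: state=D, head=1, tape[-4..2]=0100000 (head:      ^)
Step 2: in state D at pos 1, read 0 -> (D,0)->write 1,move L,goto A. Now: state=A, head=0, tape[-4..2]=0100010 (head:     ^)
Step 3: in state A at pos 0, read 0 -> (A,0)->write 0,move R,goto D. Now: state=D, head=1, tape[-4..2]=0100010 (head:      ^)
Step 4: in state D at pos 1, read 1 -> (D,1)->write 0,move R,goto B. Now: state=B, head=2, tape[-4..3]=01000000 (head:       ^)
Step 5: in state B at pos 2, read 0 -> (B,0)->write 1,move R,goto H. Now: state=H, head=3, tape[-4..4]=010000100 (head:        ^)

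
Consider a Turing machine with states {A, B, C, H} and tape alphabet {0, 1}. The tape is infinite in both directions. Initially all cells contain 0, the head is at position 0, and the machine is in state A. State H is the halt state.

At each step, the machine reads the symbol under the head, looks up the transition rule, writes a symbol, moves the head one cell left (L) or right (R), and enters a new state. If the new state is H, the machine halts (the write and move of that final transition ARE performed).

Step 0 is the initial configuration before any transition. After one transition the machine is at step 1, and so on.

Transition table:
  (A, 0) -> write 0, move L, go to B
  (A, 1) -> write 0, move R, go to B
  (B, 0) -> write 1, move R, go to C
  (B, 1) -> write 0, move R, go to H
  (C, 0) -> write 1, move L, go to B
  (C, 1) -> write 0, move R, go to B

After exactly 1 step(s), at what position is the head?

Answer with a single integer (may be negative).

Answer: -1

Derivation:
Step 1: in state A at pos 0, read 0 -> (A,0)->write 0,move L,goto B. Now: state=B, head=-1, tape[-2..1]=0000 (head:  ^)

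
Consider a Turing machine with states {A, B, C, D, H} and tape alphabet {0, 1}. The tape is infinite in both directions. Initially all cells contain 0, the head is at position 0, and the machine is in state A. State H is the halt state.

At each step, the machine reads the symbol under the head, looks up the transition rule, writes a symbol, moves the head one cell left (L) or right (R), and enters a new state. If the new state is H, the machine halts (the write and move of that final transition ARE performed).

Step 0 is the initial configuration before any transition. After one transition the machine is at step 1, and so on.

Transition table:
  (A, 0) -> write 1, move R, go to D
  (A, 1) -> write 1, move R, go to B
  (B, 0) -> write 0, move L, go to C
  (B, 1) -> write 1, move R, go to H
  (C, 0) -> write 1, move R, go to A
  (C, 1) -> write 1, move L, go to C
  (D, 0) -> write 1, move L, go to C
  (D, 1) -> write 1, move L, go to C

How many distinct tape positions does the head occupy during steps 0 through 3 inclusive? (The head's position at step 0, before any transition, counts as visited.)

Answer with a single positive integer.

Answer: 3

Derivation:
Step 1: in state A at pos 0, read 0 -> (A,0)->write 1,move R,goto D. Now: state=D, head=1, tape[-1..2]=0100 (head:   ^)
Step 2: in state D at pos 1, read 0 -> (D,0)->write 1,move L,goto C. Now: state=C, head=0, tape[-1..2]=0110 (head:  ^)
Step 3: in state C at pos 0, read 1 -> (C,1)->write 1,move L,goto C. Now: state=C, head=-1, tape[-2..2]=00110 (head:  ^)
Head positions at steps 0..3: starting at 0, distinct positions visited = {-1, 0, 1} -> 3 position(s)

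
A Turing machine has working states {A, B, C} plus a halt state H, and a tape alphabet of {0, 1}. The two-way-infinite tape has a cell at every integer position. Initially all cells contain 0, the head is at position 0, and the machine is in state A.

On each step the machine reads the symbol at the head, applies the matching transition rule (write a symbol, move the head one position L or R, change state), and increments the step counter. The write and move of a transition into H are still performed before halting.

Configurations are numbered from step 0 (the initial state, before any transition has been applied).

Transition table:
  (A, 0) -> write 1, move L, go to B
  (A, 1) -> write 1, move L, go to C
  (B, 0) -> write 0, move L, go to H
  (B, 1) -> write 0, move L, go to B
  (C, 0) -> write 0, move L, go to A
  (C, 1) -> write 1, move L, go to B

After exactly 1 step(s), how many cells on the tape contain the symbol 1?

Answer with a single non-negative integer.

Step 1: in state A at pos 0, read 0 -> (A,0)->write 1,move L,goto B. Now: state=B, head=-1, tape[-2..1]=0010 (head:  ^)
Cells containing 1 after step 1: {0} -> 1 cell(s)

Answer: 1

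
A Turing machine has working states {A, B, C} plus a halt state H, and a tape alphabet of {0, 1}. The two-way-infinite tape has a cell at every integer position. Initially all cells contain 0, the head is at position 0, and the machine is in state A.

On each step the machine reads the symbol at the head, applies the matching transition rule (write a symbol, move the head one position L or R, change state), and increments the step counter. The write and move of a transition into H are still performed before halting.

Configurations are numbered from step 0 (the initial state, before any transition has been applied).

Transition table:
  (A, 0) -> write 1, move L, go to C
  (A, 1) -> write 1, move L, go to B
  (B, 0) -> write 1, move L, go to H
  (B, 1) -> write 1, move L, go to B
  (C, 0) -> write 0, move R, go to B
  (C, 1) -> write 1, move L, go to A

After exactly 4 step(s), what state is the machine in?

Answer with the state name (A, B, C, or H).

Step 1: in state A at pos 0, read 0 -> (A,0)->write 1,move L,goto C. Now: state=C, head=-1, tape[-2..1]=0010 (head:  ^)
Step 2: in state C at pos -1, read 0 -> (C,0)->write 0,move R,goto B. Now: state=B, head=0, tape[-2..1]=0010 (head:   ^)
Step 3: in state B at pos 0, read 1 -> (B,1)->write 1,move L,goto B. Now: state=B, head=-1, tape[-2..1]=0010 (head:  ^)
Step 4: in state B at pos -1, read 0 -> (B,0)->write 1,move L,goto H. Now: state=H, head=-2, tape[-3..1]=00110 (head:  ^)

Answer: H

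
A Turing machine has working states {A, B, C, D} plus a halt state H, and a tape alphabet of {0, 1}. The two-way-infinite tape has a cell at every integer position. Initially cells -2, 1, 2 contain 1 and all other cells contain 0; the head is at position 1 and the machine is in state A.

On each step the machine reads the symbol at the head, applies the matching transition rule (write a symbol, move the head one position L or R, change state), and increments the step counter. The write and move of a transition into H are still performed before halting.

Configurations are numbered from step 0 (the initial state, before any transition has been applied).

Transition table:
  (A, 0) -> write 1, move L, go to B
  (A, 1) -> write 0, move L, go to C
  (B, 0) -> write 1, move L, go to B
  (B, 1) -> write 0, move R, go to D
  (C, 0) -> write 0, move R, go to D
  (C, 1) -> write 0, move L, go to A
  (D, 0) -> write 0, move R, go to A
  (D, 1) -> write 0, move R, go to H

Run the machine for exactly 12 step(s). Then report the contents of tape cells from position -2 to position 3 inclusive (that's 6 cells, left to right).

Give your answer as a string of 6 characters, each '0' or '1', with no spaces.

Step 1: in state A at pos 1, read 1 -> (A,1)->write 0,move L,goto C. Now: state=C, head=0, tape[-3..3]=0100010 (head:    ^)
Step 2: in state C at pos 0, read 0 -> (C,0)->write 0,move R,goto D. Now: state=D, head=1, tape[-3..3]=0100010 (head:     ^)
Step 3: in state D at pos 1, read 0 -> (D,0)->write 0,move R,goto A. Now: state=A, head=2, tape[-3..3]=0100010 (head:      ^)
Step 4: in state A at pos 2, read 1 -> (A,1)->write 0,move L,goto C. Now: state=C, head=1, tape[-3..3]=0100000 (head:     ^)
Step 5: in state C at pos 1, read 0 -> (C,0)->write 0,move R,goto D. Now: state=D, head=2, tape[-3..3]=0100000 (head:      ^)
Step 6: in state D at pos 2, read 0 -> (D,0)->write 0,move R,goto A. Now: state=A, head=3, tape[-3..4]=01000000 (head:       ^)
Step 7: in state A at pos 3, read 0 -> (A,0)->write 1,move L,goto B. Now: state=B, head=2, tape[-3..4]=01000010 (head:      ^)
Step 8: in state B at pos 2, read 0 -> (B,0)->write 1,move L,goto B. Now: state=B, head=1, tape[-3..4]=01000110 (head:     ^)
Step 9: in state B at pos 1, read 0 -> (B,0)->write 1,move L,goto B. Now: state=B, head=0, tape[-3..4]=01001110 (head:    ^)
Step 10: in state B at pos 0, read 0 -> (B,0)->write 1,move L,goto B. Now: state=B, head=-1, tape[-3..4]=01011110 (head:   ^)
Step 11: in state B at pos -1, read 0 -> (B,0)->write 1,move L,goto B. Now: state=B, head=-2, tape[-3..4]=01111110 (head:  ^)
Step 12: in state B at pos -2, read 1 -> (B,1)->write 0,move R,goto D. Now: state=D, head=-1, tape[-3..4]=00111110 (head:   ^)

Answer: 011111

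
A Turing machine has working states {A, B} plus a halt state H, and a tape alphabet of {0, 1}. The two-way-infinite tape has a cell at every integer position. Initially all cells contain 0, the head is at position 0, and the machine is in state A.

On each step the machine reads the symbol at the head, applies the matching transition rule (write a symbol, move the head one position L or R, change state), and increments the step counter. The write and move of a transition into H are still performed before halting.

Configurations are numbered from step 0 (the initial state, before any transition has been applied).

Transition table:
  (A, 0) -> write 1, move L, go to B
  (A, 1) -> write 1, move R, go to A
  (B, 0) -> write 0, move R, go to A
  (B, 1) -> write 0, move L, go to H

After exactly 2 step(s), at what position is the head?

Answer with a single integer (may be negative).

Step 1: in state A at pos 0, read 0 -> (A,0)->write 1,move L,goto B. Now: state=B, head=-1, tape[-2..1]=0010 (head:  ^)
Step 2: in state B at pos -1, read 0 -> (B,0)->write 0,move R,goto A. Now: state=A, head=0, tape[-2..1]=0010 (head:   ^)

Answer: 0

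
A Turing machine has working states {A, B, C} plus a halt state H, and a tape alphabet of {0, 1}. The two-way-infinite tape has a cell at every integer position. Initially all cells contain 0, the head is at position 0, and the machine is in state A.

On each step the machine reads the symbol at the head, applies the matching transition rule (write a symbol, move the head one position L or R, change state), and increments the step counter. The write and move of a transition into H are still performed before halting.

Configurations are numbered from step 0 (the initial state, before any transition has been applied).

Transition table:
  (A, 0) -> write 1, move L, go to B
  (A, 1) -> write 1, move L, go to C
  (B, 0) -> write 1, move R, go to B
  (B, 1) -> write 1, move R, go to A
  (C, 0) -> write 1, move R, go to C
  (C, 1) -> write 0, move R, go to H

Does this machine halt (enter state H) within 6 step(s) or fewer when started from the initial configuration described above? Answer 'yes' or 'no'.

Step 1: in state A at pos 0, read 0 -> (A,0)->write 1,move L,goto B. Now: state=B, head=-1, tape[-2..1]=0010 (head:  ^)
Step 2: in state B at pos -1, read 0 -> (B,0)->write 1,move R,goto B. Now: state=B, head=0, tape[-2..1]=0110 (head:   ^)
Step 3: in state B at pos 0, read 1 -> (B,1)->write 1,move R,goto A. Now: state=A, head=1, tape[-2..2]=01100 (head:    ^)
Step 4: in state A at pos 1, read 0 -> (A,0)->write 1,move L,goto B. Now: state=B, head=0, tape[-2..2]=01110 (head:   ^)
Step 5: in state B at pos 0, read 1 -> (B,1)->write 1,move R,goto A. Now: state=A, head=1, tape[-2..2]=01110 (head:    ^)
Step 6: in state A at pos 1, read 1 -> (A,1)->write 1,move L,goto C. Now: state=C, head=0, tape[-2..2]=01110 (head:   ^)
After 6 step(s): state = C (not H) -> not halted within 6 -> no

Answer: no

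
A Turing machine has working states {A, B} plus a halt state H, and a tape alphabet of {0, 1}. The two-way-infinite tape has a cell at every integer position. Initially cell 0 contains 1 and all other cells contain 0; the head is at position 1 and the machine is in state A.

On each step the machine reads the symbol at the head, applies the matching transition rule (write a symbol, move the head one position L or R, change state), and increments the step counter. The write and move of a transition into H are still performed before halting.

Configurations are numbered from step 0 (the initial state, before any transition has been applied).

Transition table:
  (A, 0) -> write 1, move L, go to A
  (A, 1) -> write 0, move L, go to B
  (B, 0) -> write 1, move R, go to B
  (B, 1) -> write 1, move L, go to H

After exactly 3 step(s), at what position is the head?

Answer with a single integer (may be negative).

Step 1: in state A at pos 1, read 0 -> (A,0)->write 1,move L,goto A. Now: state=A, head=0, tape[-1..2]=0110 (head:  ^)
Step 2: in state A at pos 0, read 1 -> (A,1)->write 0,move L,goto B. Now: state=B, head=-1, tape[-2..2]=00010 (head:  ^)
Step 3: in state B at pos -1, read 0 -> (B,0)->write 1,move R,goto B. Now: state=B, head=0, tape[-2..2]=01010 (head:   ^)

Answer: 0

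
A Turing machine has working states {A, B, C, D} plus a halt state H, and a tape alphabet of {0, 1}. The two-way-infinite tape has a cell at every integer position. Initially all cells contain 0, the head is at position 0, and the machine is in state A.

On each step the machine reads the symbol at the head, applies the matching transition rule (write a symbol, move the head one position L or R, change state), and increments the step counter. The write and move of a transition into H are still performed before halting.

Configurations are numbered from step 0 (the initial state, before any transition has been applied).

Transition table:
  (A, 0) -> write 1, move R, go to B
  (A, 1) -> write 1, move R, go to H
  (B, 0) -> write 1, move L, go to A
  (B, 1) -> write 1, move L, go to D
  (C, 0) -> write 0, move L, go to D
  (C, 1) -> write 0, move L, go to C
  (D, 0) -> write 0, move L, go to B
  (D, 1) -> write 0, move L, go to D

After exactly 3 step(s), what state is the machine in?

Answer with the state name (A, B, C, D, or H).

Step 1: in state A at pos 0, read 0 -> (A,0)->write 1,move R,goto B. Now: state=B, head=1, tape[-1..2]=0100 (head:   ^)
Step 2: in state B at pos 1, read 0 -> (B,0)->write 1,move L,goto A. Now: state=A, head=0, tape[-1..2]=0110 (head:  ^)
Step 3: in state A at pos 0, read 1 -> (A,1)->write 1,move R,goto H. Now: state=H, head=1, tape[-1..2]=0110 (head:   ^)

Answer: H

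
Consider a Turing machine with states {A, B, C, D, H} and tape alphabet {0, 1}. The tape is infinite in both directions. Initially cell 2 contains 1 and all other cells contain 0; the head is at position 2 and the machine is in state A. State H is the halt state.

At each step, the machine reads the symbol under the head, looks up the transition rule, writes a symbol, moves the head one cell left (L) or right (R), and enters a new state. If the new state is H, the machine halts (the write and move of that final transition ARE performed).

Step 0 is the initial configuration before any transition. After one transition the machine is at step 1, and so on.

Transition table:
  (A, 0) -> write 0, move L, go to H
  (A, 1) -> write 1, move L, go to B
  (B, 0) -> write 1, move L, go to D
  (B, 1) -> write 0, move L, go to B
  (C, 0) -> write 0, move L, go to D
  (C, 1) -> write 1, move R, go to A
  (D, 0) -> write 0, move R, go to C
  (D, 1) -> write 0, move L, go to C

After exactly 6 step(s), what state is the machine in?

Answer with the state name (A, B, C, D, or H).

Step 1: in state A at pos 2, read 1 -> (A,1)->write 1,move L,goto B. Now: state=B, head=1, tape[0..3]=0010 (head:  ^)
Step 2: in state B at pos 1, read 0 -> (B,0)->write 1,move L,goto D. Now: state=D, head=0, tape[-1..3]=00110 (head:  ^)
Step 3: in state D at pos 0, read 0 -> (D,0)->write 0,move R,goto C. Now: state=C, head=1, tape[-1..3]=00110 (head:   ^)
Step 4: in state C at pos 1, read 1 -> (C,1)->write 1,move R,goto A. Now: state=A, head=2, tape[-1..3]=00110 (head:    ^)
Step 5: in state A at pos 2, read 1 -> (A,1)->write 1,move L,goto B. Now: state=B, head=1, tape[-1..3]=00110 (head:   ^)
Step 6: in state B at pos 1, read 1 -> (B,1)->write 0,move L,goto B. Now: state=B, head=0, tape[-1..3]=00010 (head:  ^)

Answer: B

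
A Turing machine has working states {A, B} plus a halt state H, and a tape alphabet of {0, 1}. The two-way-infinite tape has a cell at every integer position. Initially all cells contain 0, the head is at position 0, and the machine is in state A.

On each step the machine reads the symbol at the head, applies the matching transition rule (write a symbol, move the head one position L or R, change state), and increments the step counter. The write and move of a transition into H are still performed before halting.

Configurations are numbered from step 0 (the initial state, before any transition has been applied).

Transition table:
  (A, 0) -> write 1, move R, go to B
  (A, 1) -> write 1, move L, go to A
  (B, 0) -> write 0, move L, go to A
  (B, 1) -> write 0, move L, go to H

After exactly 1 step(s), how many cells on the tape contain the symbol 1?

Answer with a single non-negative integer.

Answer: 1

Derivation:
Step 1: in state A at pos 0, read 0 -> (A,0)->write 1,move R,goto B. Now: state=B, head=1, tape[-1..2]=0100 (head:   ^)
Cells containing 1 after step 1: {0} -> 1 cell(s)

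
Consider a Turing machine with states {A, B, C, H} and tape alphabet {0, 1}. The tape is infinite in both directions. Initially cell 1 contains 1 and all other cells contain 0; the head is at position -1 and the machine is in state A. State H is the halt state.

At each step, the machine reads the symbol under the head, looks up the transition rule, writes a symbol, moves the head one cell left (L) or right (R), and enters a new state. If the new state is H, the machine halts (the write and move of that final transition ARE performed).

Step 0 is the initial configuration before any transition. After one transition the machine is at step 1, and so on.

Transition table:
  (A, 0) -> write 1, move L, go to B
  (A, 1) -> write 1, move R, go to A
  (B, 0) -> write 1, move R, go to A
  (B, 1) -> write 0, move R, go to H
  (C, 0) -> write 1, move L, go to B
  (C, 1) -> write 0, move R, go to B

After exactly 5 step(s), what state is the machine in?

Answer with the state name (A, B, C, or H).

Step 1: in state A at pos -1, read 0 -> (A,0)->write 1,move L,goto B. Now: state=B, head=-2, tape[-3..2]=001010 (head:  ^)
Step 2: in state B at pos -2, read 0 -> (B,0)->write 1,move R,goto A. Now: state=A, head=-1, tape[-3..2]=011010 (head:   ^)
Step 3: in state A at pos -1, read 1 -> (A,1)->write 1,move R,goto A. Now: state=A, head=0, tape[-3..2]=011010 (head:    ^)
Step 4: in state A at pos 0, read 0 -> (A,0)->write 1,move L,goto B. Now: state=B, head=-1, tape[-3..2]=011110 (head:   ^)
Step 5: in state B at pos -1, read 1 -> (B,1)->write 0,move R,goto H. Now: state=H, head=0, tape[-3..2]=010110 (head:    ^)

Answer: H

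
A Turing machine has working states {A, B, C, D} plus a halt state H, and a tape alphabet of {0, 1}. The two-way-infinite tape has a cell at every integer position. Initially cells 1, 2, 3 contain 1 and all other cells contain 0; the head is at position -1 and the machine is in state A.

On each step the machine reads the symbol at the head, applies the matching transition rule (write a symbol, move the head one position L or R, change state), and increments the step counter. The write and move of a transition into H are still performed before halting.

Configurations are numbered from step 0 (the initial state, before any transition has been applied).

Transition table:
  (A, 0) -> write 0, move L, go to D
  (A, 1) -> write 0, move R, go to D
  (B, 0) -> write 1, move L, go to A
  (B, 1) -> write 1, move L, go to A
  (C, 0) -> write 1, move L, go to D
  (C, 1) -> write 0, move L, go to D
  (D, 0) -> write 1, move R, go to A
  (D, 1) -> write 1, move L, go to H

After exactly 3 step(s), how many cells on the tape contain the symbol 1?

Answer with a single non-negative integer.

Step 1: in state A at pos -1, read 0 -> (A,0)->write 0,move L,goto D. Now: state=D, head=-2, tape[-3..4]=00001110 (head:  ^)
Step 2: in state D at pos -2, read 0 -> (D,0)->write 1,move R,goto A. Now: state=A, head=-1, tape[-3..4]=01001110 (head:   ^)
Step 3: in state A at pos -1, read 0 -> (A,0)->write 0,move L,goto D. Now: state=D, head=-2, tape[-3..4]=01001110 (head:  ^)
Cells containing 1 after step 3: {-2, 1, 2, 3} -> 4 cell(s)

Answer: 4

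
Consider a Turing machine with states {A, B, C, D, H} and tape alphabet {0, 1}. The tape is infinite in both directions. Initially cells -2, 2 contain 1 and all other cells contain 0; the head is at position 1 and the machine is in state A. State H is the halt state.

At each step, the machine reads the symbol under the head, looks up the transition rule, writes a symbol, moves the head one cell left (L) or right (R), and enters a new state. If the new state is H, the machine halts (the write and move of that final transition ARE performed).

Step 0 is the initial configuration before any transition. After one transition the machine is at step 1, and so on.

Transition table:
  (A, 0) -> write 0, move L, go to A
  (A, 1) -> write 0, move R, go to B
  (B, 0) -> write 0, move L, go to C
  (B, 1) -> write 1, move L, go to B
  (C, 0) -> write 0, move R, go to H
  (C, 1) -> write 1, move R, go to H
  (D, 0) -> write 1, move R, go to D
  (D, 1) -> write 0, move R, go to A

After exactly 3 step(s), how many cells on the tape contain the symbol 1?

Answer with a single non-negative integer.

Step 1: in state A at pos 1, read 0 -> (A,0)->write 0,move L,goto A. Now: state=A, head=0, tape[-3..3]=0100010 (head:    ^)
Step 2: in state A at pos 0, read 0 -> (A,0)->write 0,move L,goto A. Now: state=A, head=-1, tape[-3..3]=0100010 (head:   ^)
Step 3: in state A at pos -1, read 0 -> (A,0)->write 0,move L,goto A. Now: state=A, head=-2, tape[-3..3]=0100010 (head:  ^)
Cells containing 1 after step 3: {-2, 2} -> 2 cell(s)

Answer: 2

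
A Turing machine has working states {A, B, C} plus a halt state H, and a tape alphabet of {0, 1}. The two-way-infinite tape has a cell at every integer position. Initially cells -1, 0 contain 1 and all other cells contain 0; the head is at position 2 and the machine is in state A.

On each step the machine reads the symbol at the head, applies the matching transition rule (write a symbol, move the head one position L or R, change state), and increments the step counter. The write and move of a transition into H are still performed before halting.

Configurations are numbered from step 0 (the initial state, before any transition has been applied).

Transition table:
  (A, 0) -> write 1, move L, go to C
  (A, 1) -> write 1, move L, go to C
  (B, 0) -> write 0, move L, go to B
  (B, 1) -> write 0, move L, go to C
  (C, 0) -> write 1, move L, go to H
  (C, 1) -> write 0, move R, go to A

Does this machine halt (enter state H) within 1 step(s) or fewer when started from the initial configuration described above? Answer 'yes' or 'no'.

Answer: no

Derivation:
Step 1: in state A at pos 2, read 0 -> (A,0)->write 1,move L,goto C. Now: state=C, head=1, tape[-2..3]=011010 (head:    ^)
After 1 step(s): state = C (not H) -> not halted within 1 -> no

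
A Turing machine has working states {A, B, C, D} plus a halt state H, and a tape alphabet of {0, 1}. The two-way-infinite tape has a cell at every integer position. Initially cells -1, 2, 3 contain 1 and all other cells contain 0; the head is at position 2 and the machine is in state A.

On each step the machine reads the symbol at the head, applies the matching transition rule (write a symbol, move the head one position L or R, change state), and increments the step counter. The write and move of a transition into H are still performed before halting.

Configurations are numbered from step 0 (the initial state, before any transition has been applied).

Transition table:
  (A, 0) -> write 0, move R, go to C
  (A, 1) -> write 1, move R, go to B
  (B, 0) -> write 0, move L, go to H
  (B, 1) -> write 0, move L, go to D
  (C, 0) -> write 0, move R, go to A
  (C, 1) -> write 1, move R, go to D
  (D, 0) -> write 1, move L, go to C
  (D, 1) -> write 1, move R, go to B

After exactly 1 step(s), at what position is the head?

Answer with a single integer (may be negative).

Step 1: in state A at pos 2, read 1 -> (A,1)->write 1,move R,goto B. Now: state=B, head=3, tape[-2..4]=0100110 (head:      ^)

Answer: 3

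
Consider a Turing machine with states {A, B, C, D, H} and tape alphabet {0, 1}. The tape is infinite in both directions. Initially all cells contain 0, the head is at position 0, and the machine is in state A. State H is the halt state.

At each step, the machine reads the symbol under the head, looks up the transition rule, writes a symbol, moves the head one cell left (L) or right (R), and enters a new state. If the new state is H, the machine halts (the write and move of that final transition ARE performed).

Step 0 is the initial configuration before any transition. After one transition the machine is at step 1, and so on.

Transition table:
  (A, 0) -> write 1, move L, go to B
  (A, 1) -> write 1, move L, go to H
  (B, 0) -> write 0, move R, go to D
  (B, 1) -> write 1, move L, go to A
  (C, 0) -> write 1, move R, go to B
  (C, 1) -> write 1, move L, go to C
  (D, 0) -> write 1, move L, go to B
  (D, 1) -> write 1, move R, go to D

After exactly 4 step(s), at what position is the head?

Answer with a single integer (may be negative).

Answer: 0

Derivation:
Step 1: in state A at pos 0, read 0 -> (A,0)->write 1,move L,goto B. Now: state=B, head=-1, tape[-2..1]=0010 (head:  ^)
Step 2: in state B at pos -1, read 0 -> (B,0)->write 0,move R,goto D. Now: state=D, head=0, tape[-2..1]=0010 (head:   ^)
Step 3: in state D at pos 0, read 1 -> (D,1)->write 1,move R,goto D. Now: state=D, head=1, tape[-2..2]=00100 (head:    ^)
Step 4: in state D at pos 1, read 0 -> (D,0)->write 1,move L,goto B. Now: state=B, head=0, tape[-2..2]=00110 (head:   ^)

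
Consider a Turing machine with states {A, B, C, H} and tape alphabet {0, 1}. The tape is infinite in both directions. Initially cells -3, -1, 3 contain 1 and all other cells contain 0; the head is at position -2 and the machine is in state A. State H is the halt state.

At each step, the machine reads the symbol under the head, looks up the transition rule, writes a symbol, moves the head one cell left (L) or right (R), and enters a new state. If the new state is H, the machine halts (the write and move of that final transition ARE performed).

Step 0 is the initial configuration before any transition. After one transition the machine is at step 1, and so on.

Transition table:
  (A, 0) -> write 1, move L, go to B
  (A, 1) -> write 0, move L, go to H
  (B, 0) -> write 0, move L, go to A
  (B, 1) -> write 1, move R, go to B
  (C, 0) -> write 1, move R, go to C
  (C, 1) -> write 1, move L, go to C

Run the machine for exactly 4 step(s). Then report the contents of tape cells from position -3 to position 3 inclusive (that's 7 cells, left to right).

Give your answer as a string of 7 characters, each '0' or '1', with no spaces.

Answer: 1110001

Derivation:
Step 1: in state A at pos -2, read 0 -> (A,0)->write 1,move L,goto B. Now: state=B, head=-3, tape[-4..4]=011100010 (head:  ^)
Step 2: in state B at pos -3, read 1 -> (B,1)->write 1,move R,goto B. Now: state=B, head=-2, tape[-4..4]=011100010 (head:   ^)
Step 3: in state B at pos -2, read 1 -> (B,1)->write 1,move R,goto B. Now: state=B, head=-1, tape[-4..4]=011100010 (head:    ^)
Step 4: in state B at pos -1, read 1 -> (B,1)->write 1,move R,goto B. Now: state=B, head=0, tape[-4..4]=011100010 (head:     ^)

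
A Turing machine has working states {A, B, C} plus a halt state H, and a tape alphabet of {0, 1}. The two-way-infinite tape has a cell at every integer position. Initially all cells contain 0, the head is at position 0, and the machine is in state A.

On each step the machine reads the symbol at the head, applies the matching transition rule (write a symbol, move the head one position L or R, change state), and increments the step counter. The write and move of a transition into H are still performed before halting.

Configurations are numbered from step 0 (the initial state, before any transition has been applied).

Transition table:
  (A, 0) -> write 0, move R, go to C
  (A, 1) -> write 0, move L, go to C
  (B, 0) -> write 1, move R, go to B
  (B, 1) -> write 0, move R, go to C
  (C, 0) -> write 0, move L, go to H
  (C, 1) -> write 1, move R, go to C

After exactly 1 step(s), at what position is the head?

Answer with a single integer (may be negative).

Answer: 1

Derivation:
Step 1: in state A at pos 0, read 0 -> (A,0)->write 0,move R,goto C. Now: state=C, head=1, tape[-1..2]=0000 (head:   ^)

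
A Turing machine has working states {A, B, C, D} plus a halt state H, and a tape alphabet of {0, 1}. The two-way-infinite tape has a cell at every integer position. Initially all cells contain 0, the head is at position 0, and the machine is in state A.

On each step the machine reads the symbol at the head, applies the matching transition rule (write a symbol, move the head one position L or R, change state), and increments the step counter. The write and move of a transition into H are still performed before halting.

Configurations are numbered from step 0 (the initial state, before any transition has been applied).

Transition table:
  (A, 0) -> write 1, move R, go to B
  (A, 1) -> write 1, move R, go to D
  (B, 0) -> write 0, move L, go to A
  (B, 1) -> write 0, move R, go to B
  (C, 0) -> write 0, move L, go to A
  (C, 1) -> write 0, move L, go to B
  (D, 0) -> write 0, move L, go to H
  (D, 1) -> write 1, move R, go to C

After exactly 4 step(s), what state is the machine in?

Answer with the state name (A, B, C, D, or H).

Answer: H

Derivation:
Step 1: in state A at pos 0, read 0 -> (A,0)->write 1,move R,goto B. Now: state=B, head=1, tape[-1..2]=0100 (head:   ^)
Step 2: in state B at pos 1, read 0 -> (B,0)->write 0,move L,goto A. Now: state=A, head=0, tape[-1..2]=0100 (head:  ^)
Step 3: in state A at pos 0, read 1 -> (A,1)->write 1,move R,goto D. Now: state=D, head=1, tape[-1..2]=0100 (head:   ^)
Step 4: in state D at pos 1, read 0 -> (D,0)->write 0,move L,goto H. Now: state=H, head=0, tape[-1..2]=0100 (head:  ^)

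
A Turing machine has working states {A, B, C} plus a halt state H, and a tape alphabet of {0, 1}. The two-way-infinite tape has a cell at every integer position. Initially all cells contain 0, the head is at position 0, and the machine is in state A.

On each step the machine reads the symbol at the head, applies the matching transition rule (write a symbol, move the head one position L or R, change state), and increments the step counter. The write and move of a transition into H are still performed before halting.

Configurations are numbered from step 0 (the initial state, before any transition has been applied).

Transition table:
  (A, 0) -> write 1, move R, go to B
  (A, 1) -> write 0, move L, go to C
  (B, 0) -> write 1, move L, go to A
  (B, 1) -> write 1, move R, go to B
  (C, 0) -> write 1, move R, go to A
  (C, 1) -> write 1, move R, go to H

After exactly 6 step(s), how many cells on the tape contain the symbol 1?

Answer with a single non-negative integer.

Answer: 3

Derivation:
Step 1: in state A at pos 0, read 0 -> (A,0)->write 1,move R,goto B. Now: state=B, head=1, tape[-1..2]=0100 (head:   ^)
Step 2: in state B at pos 1, read 0 -> (B,0)->write 1,move L,goto A. Now: state=A, head=0, tape[-1..2]=0110 (head:  ^)
Step 3: in state A at pos 0, read 1 -> (A,1)->write 0,move L,goto C. Now: state=C, head=-1, tape[-2..2]=00010 (head:  ^)
Step 4: in state C at pos -1, read 0 -> (C,0)->write 1,move R,goto A. Now: state=A, head=0, tape[-2..2]=01010 (head:   ^)
Step 5: in state A at pos 0, read 0 -> (A,0)->write 1,move R,goto B. Now: state=B, head=1, tape[-2..2]=01110 (head:    ^)
Step 6: in state B at pos 1, read 1 -> (B,1)->write 1,move R,goto B. Now: state=B, head=2, tape[-2..3]=011100 (head:     ^)
Cells containing 1 after step 6: {-1, 0, 1} -> 3 cell(s)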